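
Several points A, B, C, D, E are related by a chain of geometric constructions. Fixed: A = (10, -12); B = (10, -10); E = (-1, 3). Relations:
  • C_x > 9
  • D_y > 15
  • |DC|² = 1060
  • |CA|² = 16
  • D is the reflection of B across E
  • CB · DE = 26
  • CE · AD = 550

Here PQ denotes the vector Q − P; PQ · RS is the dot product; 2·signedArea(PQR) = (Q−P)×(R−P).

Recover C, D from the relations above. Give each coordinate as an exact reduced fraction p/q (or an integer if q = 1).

C = (10, -8)
D = (-12, 16)

1. D_x = -12  [D is the reflection of B across E]
2. D_y = 16  [D is the reflection of B across E]
   → D = (-12, 16)
3. C_x = 10  [CE · AD = 550 ∩ CB · DE = 26]
4. C_y = -8  [CE · AD = 550 ∩ CB · DE = 26]
   → C = (10, -8)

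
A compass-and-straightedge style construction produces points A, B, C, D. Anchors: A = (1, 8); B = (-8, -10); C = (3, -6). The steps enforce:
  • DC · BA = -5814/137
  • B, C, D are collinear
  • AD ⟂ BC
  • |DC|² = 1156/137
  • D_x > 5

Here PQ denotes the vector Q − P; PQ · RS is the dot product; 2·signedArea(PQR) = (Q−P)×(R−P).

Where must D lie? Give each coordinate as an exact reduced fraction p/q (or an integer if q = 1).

D = (785/137, -686/137)

1. D_x = 785/137  [B, C, D are collinear ∩ AD ⟂ BC]
2. D_y = -686/137  [B, C, D are collinear ∩ AD ⟂ BC]
   → D = (785/137, -686/137)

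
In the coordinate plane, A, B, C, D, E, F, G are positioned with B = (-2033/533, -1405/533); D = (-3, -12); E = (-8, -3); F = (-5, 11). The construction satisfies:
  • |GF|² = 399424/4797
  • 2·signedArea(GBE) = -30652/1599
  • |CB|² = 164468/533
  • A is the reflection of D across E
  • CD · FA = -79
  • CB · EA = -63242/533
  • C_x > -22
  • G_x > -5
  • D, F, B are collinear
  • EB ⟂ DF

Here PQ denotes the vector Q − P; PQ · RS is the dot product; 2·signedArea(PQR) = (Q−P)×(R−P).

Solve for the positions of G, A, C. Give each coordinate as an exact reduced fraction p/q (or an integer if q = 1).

A = (-13, 6)
C = (-21, 1)
G = (-6731/1599, 3053/1599)

1. G_x = -6731/1599  [line 194/533·x + -2231/533·y + 15229/1599 = 0 ∩ |GF|² = 399424/4797]
2. G_y = 3053/1599  [line 194/533·x + -2231/533·y + 15229/1599 = 0 ∩ |GF|² = 399424/4797]
   → G = (-6731/1599, 3053/1599)
3. A_x = -13  [A is the reflection of D across E]
4. A_y = 6  [A is the reflection of D across E]
   → A = (-13, 6)
5. C_x = -21  [CB · EA = -63242/533 ∩ CD · FA = -79]
6. C_y = 1  [CB · EA = -63242/533 ∩ CD · FA = -79]
   → C = (-21, 1)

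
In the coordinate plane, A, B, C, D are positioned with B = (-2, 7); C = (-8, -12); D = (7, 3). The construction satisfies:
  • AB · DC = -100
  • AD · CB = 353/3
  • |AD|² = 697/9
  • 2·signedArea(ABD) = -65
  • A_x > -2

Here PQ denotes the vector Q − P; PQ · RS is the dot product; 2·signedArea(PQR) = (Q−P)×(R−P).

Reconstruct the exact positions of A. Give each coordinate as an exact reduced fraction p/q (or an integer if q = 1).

1. A_x = -1  [2·signedArea(ABD) = -65 ∩ AB · DC = -100]
2. A_y = -2/3  [2·signedArea(ABD) = -65 ∩ AB · DC = -100]
   → A = (-1, -2/3)

A = (-1, -2/3)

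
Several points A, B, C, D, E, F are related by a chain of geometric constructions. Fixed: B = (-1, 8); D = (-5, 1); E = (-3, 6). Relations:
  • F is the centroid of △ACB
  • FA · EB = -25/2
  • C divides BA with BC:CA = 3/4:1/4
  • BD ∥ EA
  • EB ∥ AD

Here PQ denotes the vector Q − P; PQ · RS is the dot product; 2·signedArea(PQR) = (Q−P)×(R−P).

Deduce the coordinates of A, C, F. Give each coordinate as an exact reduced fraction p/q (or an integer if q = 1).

A = (-7, -1)
C = (-11/2, 5/4)
F = (-9/2, 11/4)

1. A_x = -7  [EB ∥ AD ∩ BD ∥ EA]
2. A_y = -1  [EB ∥ AD ∩ BD ∥ EA]
   → A = (-7, -1)
3. C_x = -11/2  [C divides BA with BC:CA = 3/4:1/4]
4. C_y = 5/4  [C divides BA with BC:CA = 3/4:1/4]
   → C = (-11/2, 5/4)
5. F_x = -9/2  [F is the centroid of △ACB]
6. F_y = 11/4  [F is the centroid of △ACB]
   → F = (-9/2, 11/4)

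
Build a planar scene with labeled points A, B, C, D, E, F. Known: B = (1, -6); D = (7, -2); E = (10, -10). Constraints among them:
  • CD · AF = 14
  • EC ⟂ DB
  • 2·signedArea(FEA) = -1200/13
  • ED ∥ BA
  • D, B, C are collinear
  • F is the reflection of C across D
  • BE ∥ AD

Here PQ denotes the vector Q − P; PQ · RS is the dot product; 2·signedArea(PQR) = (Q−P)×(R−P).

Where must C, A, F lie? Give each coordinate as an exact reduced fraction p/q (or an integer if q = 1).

A = (-2, 2)
C = (70/13, -40/13)
F = (112/13, -12/13)

1. C_x = 70/13  [D, B, C are collinear ∩ EC ⟂ DB]
2. C_y = -40/13  [D, B, C are collinear ∩ EC ⟂ DB]
   → C = (70/13, -40/13)
3. A_x = -2  [BE ∥ AD ∩ ED ∥ BA]
4. A_y = 2  [BE ∥ AD ∩ ED ∥ BA]
   → A = (-2, 2)
5. F_x = 112/13  [F is the reflection of C across D]
6. F_y = -12/13  [F is the reflection of C across D]
   → F = (112/13, -12/13)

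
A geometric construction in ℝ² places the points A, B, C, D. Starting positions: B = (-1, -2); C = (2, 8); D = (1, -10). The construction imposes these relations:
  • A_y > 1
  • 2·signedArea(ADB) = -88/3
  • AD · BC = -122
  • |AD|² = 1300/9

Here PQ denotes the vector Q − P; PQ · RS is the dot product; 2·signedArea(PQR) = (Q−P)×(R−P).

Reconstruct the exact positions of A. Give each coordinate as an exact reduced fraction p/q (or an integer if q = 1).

A = (5/3, 2)

1. A_x = 5/3  [2·signedArea(ADB) = -88/3 ∩ AD · BC = -122]
2. A_y = 2  [2·signedArea(ADB) = -88/3 ∩ AD · BC = -122]
   → A = (5/3, 2)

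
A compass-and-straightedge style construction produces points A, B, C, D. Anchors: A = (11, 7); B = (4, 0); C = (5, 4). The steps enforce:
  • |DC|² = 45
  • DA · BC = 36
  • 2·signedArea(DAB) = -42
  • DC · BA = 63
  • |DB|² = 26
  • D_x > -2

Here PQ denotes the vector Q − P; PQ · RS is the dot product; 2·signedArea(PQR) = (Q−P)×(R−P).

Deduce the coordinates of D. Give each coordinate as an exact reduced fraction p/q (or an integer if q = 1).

D = (-1, 1)

1. D_x = -1  [2·signedArea(DAB) = -42 ∩ DC · BA = 63]
2. D_y = 1  [2·signedArea(DAB) = -42 ∩ DC · BA = 63]
   → D = (-1, 1)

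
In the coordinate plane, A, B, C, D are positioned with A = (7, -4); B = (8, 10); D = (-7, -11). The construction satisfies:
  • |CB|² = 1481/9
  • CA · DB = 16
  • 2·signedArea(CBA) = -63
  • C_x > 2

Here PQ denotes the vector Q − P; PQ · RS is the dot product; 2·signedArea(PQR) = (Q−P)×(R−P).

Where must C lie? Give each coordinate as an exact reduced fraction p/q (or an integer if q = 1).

1. C_x = 8/3  [2·signedArea(CBA) = -63 ∩ CA · DB = 16]
2. C_y = -5/3  [2·signedArea(CBA) = -63 ∩ CA · DB = 16]
   → C = (8/3, -5/3)

C = (8/3, -5/3)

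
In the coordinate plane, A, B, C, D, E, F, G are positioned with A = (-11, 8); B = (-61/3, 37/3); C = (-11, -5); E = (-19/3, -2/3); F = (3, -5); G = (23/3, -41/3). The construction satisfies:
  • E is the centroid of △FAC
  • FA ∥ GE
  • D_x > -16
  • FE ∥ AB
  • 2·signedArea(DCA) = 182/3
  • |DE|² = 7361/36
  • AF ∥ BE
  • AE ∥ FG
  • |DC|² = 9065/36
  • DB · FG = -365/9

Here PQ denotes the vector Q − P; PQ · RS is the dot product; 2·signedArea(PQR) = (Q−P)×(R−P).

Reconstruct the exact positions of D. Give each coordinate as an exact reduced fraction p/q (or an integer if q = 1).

1. D_x = -47/3  [2·signedArea(DCA) = 182/3 ∩ DB · FG = -365/9]
2. D_y = 61/6  [2·signedArea(DCA) = 182/3 ∩ DB · FG = -365/9]
   → D = (-47/3, 61/6)

D = (-47/3, 61/6)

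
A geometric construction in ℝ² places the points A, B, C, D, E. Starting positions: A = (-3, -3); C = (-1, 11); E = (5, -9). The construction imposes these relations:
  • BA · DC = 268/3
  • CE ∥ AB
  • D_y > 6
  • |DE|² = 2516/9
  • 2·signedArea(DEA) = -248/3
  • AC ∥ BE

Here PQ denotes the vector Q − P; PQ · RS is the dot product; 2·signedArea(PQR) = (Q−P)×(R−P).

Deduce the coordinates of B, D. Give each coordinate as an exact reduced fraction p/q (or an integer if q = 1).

1. B_x = 3  [AC ∥ BE ∩ CE ∥ AB]
2. B_y = -23  [AC ∥ BE ∩ CE ∥ AB]
   → B = (3, -23)
3. D_x = -5/3  [2·signedArea(DEA) = -248/3 ∩ BA · DC = 268/3]
4. D_y = 19/3  [2·signedArea(DEA) = -248/3 ∩ BA · DC = 268/3]
   → D = (-5/3, 19/3)

B = (3, -23)
D = (-5/3, 19/3)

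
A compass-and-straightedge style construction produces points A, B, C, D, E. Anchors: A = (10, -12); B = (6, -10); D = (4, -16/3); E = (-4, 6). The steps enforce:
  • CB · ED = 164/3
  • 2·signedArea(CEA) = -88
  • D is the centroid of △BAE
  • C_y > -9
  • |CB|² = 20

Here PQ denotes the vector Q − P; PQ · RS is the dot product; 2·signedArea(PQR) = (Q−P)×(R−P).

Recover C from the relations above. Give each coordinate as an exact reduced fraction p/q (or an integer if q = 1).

C = (2, -8)

1. C_x = 2  [CB · ED = 164/3 ∩ 2·signedArea(CEA) = -88]
2. C_y = -8  [CB · ED = 164/3 ∩ 2·signedArea(CEA) = -88]
   → C = (2, -8)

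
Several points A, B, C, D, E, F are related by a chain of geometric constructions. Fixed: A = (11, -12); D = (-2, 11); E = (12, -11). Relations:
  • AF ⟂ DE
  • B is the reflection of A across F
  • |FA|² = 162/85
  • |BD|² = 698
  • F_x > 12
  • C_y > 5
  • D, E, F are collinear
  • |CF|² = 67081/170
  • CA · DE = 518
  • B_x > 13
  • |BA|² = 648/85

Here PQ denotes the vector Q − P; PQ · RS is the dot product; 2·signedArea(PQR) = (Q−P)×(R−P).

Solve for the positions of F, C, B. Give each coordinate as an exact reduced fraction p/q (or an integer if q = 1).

1. F_x = 1034/85  [D, E, F are collinear ∩ AF ⟂ DE]
2. F_y = -957/85  [D, E, F are collinear ∩ AF ⟂ DE]
   → F = (1034/85, -957/85)
3. C_x = 3/2  [line -14·x + 22·y + -100 = 0 ∩ |CF|² = 67081/170]
4. C_y = 11/2  [line -14·x + 22·y + -100 = 0 ∩ |CF|² = 67081/170]
   → C = (3/2, 11/2)
5. B_x = 1133/85  [B is the reflection of A across F]
6. B_y = -894/85  [B is the reflection of A across F]
   → B = (1133/85, -894/85)

B = (1133/85, -894/85)
C = (3/2, 11/2)
F = (1034/85, -957/85)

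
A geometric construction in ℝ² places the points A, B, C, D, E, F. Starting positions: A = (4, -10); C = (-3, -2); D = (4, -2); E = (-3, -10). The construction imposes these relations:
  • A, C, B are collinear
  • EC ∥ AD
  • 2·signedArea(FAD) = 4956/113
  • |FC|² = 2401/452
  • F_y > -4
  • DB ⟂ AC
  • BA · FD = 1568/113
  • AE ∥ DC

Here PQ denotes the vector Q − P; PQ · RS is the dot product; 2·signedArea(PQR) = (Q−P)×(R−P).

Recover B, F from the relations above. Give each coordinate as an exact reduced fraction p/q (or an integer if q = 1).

1. B_x = 4/113  [A, C, B are collinear ∩ DB ⟂ AC]
2. B_y = -618/113  [A, C, B are collinear ∩ DB ⟂ AC]
   → B = (4/113, -618/113)
3. F_x = -335/226  [2·signedArea(FAD) = 4956/113 ∩ BA · FD = 1568/113]
4. F_y = -422/113  [2·signedArea(FAD) = 4956/113 ∩ BA · FD = 1568/113]
   → F = (-335/226, -422/113)

B = (4/113, -618/113)
F = (-335/226, -422/113)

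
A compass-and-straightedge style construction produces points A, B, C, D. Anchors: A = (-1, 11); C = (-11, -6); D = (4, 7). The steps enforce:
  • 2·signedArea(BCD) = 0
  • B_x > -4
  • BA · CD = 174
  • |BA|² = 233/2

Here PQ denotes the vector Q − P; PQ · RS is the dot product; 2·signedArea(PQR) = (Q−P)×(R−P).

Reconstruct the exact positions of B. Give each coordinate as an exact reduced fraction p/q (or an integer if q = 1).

B = (-7/2, 1/2)

1. B_x = -7/2  [2·signedArea(BCD) = 0 ∩ BA · CD = 174]
2. B_y = 1/2  [2·signedArea(BCD) = 0 ∩ BA · CD = 174]
   → B = (-7/2, 1/2)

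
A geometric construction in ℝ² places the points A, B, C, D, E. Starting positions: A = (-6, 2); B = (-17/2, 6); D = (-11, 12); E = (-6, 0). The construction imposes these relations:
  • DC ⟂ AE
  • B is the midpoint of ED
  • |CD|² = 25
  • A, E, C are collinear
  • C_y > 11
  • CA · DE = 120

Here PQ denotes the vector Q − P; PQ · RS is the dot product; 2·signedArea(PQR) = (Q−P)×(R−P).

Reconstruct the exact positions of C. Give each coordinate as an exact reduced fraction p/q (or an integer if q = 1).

C = (-6, 12)

1. C_x = -6  [A, E, C are collinear ∩ DC ⟂ AE]
2. C_y = 12  [A, E, C are collinear ∩ DC ⟂ AE]
   → C = (-6, 12)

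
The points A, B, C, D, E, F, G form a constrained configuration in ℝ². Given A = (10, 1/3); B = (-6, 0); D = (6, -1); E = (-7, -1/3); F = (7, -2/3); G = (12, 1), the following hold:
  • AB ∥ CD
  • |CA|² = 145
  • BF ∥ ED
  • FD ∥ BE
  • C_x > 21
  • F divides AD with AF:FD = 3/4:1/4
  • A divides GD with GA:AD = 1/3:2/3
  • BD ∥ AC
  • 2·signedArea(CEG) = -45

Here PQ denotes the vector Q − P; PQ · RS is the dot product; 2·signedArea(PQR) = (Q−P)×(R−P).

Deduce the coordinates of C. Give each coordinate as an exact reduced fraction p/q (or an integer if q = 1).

1. C_x = 22  [AB ∥ CD ∩ BD ∥ AC]
2. C_y = -2/3  [AB ∥ CD ∩ BD ∥ AC]
   → C = (22, -2/3)

C = (22, -2/3)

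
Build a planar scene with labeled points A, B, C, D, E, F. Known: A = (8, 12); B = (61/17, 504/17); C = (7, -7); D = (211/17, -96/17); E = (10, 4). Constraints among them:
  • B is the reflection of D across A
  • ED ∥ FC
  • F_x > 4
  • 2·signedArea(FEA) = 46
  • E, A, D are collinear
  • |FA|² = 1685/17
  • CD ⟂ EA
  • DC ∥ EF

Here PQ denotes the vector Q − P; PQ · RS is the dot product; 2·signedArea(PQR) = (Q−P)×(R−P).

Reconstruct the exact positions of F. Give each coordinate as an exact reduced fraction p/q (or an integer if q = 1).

F = (78/17, 45/17)

1. F_x = 78/17  [ED ∥ FC ∩ DC ∥ EF]
2. F_y = 45/17  [ED ∥ FC ∩ DC ∥ EF]
   → F = (78/17, 45/17)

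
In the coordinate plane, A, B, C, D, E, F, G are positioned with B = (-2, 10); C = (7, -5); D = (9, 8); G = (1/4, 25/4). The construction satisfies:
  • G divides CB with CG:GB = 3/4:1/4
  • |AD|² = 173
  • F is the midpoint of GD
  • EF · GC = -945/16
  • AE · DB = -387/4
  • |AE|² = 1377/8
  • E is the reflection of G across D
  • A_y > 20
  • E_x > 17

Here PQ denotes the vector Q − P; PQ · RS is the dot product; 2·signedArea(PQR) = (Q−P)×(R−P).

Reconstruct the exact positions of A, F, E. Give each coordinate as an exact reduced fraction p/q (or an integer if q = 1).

A = (11, 21)
E = (71/4, 39/4)
F = (37/8, 57/8)

1. F_x = 37/8  [F is the midpoint of GD]
2. F_y = 57/8  [F is the midpoint of GD]
   → F = (37/8, 57/8)
3. E_x = 71/4  [E is the reflection of G across D]
4. E_y = 39/4  [E is the reflection of G across D]
   → E = (71/4, 39/4)
5. A_x = 11  [line 11·x + -2·y + -79 = 0 ∩ |AE|² = 1377/8]
6. A_y = 21  [line 11·x + -2·y + -79 = 0 ∩ |AE|² = 1377/8]
   → A = (11, 21)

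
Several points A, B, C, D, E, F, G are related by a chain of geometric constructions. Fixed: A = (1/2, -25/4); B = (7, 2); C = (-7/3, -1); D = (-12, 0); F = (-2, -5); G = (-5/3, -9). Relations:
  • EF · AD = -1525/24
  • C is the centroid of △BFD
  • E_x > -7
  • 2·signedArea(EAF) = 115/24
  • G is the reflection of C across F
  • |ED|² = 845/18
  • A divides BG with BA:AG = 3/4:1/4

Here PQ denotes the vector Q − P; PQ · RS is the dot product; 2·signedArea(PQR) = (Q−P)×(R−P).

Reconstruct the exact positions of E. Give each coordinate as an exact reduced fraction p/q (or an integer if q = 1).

E = (-41/6, -9/2)

1. E_x = -41/6  [EF · AD = -1525/24 ∩ 2·signedArea(EAF) = 115/24]
2. E_y = -9/2  [EF · AD = -1525/24 ∩ 2·signedArea(EAF) = 115/24]
   → E = (-41/6, -9/2)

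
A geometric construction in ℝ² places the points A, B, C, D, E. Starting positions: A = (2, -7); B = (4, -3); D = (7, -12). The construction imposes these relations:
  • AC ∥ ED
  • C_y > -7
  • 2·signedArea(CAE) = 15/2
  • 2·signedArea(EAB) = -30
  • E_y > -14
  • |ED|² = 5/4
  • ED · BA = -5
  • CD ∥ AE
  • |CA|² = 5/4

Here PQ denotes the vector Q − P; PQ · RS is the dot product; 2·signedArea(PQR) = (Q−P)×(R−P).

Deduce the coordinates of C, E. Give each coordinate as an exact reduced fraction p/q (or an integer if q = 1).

C = (5/2, -6)
E = (13/2, -13)

1. E_x = 13/2  [2·signedArea(EAB) = -30 ∩ ED · BA = -5]
2. E_y = -13  [2·signedArea(EAB) = -30 ∩ ED · BA = -5]
   → E = (13/2, -13)
3. C_x = 5/2  [2·signedArea(CAE) = 15/2 ∩ AC ∥ ED]
4. C_y = -6  [2·signedArea(CAE) = 15/2 ∩ AC ∥ ED]
   → C = (5/2, -6)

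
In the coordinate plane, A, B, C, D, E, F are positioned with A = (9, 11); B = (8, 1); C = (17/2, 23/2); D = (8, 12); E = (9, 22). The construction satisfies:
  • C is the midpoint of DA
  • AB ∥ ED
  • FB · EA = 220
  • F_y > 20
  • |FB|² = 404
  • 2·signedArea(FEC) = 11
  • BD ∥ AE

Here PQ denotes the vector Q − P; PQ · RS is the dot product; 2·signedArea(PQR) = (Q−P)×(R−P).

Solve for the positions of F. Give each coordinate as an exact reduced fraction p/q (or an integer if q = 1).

1. F_x = 10  [2·signedArea(FEC) = 11 ∩ FB · EA = 220]
2. F_y = 21  [2·signedArea(FEC) = 11 ∩ FB · EA = 220]
   → F = (10, 21)

F = (10, 21)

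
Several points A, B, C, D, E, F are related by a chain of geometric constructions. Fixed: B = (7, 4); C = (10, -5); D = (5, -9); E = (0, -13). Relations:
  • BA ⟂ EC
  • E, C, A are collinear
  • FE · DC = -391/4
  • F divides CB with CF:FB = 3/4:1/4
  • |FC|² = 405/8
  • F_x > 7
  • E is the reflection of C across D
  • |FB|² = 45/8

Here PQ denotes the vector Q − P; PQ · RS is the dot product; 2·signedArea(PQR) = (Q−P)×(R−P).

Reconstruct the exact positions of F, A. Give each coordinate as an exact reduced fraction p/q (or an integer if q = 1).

1. F_x = 31/4  [F divides CB with CF:FB = 3/4:1/4]
2. F_y = 7/4  [F divides CB with CF:FB = 3/4:1/4]
   → F = (31/4, 7/4)
3. A_x = 515/41  [E, C, A are collinear ∩ BA ⟂ EC]
4. A_y = -121/41  [E, C, A are collinear ∩ BA ⟂ EC]
   → A = (515/41, -121/41)

A = (515/41, -121/41)
F = (31/4, 7/4)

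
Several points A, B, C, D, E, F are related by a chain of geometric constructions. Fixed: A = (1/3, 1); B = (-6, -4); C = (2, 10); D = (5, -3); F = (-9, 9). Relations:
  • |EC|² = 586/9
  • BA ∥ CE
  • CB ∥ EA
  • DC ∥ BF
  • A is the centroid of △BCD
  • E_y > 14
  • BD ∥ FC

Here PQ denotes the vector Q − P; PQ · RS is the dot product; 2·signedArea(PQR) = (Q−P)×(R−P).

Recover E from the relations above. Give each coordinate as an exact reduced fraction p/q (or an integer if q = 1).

1. E_x = 25/3  [CB ∥ EA ∩ BA ∥ CE]
2. E_y = 15  [CB ∥ EA ∩ BA ∥ CE]
   → E = (25/3, 15)

E = (25/3, 15)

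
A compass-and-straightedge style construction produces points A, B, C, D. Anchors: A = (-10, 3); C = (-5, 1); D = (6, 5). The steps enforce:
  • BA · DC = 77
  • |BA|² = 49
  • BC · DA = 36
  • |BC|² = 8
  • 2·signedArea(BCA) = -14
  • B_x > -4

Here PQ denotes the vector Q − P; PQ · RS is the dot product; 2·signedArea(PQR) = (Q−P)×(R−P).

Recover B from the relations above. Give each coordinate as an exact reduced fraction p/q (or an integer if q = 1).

B = (-3, 3)

1. B_x = -3  [BC · DA = 36 ∩ 2·signedArea(BCA) = -14]
2. B_y = 3  [BC · DA = 36 ∩ 2·signedArea(BCA) = -14]
   → B = (-3, 3)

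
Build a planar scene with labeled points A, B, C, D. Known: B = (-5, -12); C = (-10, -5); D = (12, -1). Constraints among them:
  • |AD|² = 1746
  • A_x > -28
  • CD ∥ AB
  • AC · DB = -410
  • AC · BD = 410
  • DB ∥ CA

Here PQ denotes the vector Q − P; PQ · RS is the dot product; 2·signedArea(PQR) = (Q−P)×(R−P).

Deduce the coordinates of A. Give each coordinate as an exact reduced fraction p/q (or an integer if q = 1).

1. A_x = -27  [CD ∥ AB ∩ DB ∥ CA]
2. A_y = -16  [CD ∥ AB ∩ DB ∥ CA]
   → A = (-27, -16)

A = (-27, -16)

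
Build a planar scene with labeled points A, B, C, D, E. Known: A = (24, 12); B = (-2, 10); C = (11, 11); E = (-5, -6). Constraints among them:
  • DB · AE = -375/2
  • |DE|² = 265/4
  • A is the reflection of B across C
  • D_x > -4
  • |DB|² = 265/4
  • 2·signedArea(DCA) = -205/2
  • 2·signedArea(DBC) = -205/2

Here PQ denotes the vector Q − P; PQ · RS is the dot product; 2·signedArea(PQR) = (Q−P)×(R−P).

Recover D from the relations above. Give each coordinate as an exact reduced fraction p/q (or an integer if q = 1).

1. D_x = -7/2  [2·signedArea(DBC) = -205/2 ∩ DB · AE = -375/2]
2. D_y = 2  [2·signedArea(DBC) = -205/2 ∩ DB · AE = -375/2]
   → D = (-7/2, 2)

D = (-7/2, 2)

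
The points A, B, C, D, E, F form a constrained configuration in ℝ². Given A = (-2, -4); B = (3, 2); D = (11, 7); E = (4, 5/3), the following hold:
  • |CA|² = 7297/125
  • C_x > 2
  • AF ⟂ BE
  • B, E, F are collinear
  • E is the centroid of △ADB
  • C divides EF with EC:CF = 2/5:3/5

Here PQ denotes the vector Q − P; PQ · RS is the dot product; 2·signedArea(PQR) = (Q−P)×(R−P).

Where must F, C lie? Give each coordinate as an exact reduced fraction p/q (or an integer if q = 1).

1. F_x = 3/10  [B, E, F are collinear ∩ AF ⟂ BE]
2. F_y = 29/10  [B, E, F are collinear ∩ AF ⟂ BE]
   → F = (3/10, 29/10)
3. C_x = 63/25  [C divides EF with EC:CF = 2/5:3/5]
4. C_y = 54/25  [C divides EF with EC:CF = 2/5:3/5]
   → C = (63/25, 54/25)

C = (63/25, 54/25)
F = (3/10, 29/10)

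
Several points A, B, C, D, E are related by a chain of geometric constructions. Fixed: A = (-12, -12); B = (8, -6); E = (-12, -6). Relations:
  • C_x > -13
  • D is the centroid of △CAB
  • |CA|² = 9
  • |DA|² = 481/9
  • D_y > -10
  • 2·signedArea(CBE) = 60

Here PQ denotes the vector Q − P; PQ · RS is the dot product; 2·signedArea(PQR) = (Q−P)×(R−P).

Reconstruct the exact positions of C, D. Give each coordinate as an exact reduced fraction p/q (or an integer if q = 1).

1. C_y = -9  [2·signedArea(CBE) = 60]
2. C_x = -12  [|CA|² = 9]
   → C = (-12, -9)
3. D_x = -16/3  [D is the centroid of △CAB]
4. D_y = -9  [D is the centroid of △CAB]
   → D = (-16/3, -9)

C = (-12, -9)
D = (-16/3, -9)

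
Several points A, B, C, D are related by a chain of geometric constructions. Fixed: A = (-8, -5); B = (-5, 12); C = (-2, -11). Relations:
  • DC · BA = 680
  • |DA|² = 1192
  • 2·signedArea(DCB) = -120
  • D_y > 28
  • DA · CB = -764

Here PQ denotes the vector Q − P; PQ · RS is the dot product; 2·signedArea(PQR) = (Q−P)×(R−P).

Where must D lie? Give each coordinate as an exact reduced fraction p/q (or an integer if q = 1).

1. D_x = -2  [2·signedArea(DCB) = -120 ∩ DC · BA = 680]
2. D_y = 29  [2·signedArea(DCB) = -120 ∩ DC · BA = 680]
   → D = (-2, 29)

D = (-2, 29)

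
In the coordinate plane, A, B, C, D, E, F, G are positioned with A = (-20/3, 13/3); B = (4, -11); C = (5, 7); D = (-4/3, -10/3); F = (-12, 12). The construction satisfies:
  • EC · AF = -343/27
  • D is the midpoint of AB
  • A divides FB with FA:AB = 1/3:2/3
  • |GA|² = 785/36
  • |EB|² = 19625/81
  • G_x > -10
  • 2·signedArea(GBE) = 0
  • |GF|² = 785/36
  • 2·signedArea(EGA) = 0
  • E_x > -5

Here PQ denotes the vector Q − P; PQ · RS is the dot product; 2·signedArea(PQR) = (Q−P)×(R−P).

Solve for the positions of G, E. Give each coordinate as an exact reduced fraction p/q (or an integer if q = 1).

E = (-44/9, 16/9)
G = (-28/3, 49/6)

1. E_x = -44/9  [line 16/3·x + -23/3·y + 1072/27 = 0 ∩ |EB|² = 19625/81]
2. E_y = 16/9  [line 16/3·x + -23/3·y + 1072/27 = 0 ∩ |EB|² = 19625/81]
   → E = (-44/9, 16/9)
3. G_x = -28/3  [line -115/9·x + -80/9·y + -140/3 = 0 ∩ |GF|² = 785/36]
4. G_y = 49/6  [line -115/9·x + -80/9·y + -140/3 = 0 ∩ |GF|² = 785/36]
   → G = (-28/3, 49/6)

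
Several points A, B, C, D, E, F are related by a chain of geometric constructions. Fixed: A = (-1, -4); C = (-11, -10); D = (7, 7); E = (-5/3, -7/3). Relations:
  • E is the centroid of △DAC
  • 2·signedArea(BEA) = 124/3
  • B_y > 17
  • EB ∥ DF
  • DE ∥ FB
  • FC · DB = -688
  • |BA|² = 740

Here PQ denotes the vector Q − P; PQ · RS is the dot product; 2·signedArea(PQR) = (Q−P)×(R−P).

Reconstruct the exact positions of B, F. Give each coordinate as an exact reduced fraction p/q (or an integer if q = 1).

B = (15, 18)
F = (71/3, 82/3)

1. B_x = 15  [line 5/3·x + 2/3·y + -37 = 0 ∩ |BA|² = 740]
2. B_y = 18  [line 5/3·x + 2/3·y + -37 = 0 ∩ |BA|² = 740]
   → B = (15, 18)
3. F_x = 71/3  [DE ∥ FB ∩ EB ∥ DF]
4. F_y = 82/3  [DE ∥ FB ∩ EB ∥ DF]
   → F = (71/3, 82/3)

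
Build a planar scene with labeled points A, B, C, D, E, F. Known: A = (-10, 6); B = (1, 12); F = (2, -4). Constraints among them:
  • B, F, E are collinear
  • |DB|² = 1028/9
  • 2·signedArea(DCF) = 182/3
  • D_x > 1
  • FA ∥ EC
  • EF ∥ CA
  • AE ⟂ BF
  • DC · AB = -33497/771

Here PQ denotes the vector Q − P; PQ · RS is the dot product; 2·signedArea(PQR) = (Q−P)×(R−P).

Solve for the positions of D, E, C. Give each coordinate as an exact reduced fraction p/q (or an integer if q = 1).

1. E_x = 342/257  [B, F, E are collinear ∩ AE ⟂ BF]
2. E_y = 1724/257  [B, F, E are collinear ∩ AE ⟂ BF]
   → E = (342/257, 1724/257)
3. C_x = -2742/257  [EF ∥ CA ∩ FA ∥ EC]
4. C_y = 4294/257  [EF ∥ CA ∩ FA ∥ EC]
   → C = (-2742/257, 4294/257)
5. D_x = 5/3  [2·signedArea(DCF) = 182/3 ∩ DC · AB = -33497/771]
6. D_y = 4/3  [2·signedArea(DCF) = 182/3 ∩ DC · AB = -33497/771]
   → D = (5/3, 4/3)

C = (-2742/257, 4294/257)
D = (5/3, 4/3)
E = (342/257, 1724/257)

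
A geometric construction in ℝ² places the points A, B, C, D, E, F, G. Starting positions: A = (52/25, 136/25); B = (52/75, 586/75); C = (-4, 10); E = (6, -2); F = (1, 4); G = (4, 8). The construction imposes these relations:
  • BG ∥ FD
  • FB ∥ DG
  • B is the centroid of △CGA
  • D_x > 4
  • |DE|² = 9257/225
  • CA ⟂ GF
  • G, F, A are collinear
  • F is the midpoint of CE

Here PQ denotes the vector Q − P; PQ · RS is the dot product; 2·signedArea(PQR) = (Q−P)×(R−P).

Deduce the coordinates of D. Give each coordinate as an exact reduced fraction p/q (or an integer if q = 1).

D = (323/75, 314/75)

1. D_x = 323/75  [FB ∥ DG ∩ BG ∥ FD]
2. D_y = 314/75  [FB ∥ DG ∩ BG ∥ FD]
   → D = (323/75, 314/75)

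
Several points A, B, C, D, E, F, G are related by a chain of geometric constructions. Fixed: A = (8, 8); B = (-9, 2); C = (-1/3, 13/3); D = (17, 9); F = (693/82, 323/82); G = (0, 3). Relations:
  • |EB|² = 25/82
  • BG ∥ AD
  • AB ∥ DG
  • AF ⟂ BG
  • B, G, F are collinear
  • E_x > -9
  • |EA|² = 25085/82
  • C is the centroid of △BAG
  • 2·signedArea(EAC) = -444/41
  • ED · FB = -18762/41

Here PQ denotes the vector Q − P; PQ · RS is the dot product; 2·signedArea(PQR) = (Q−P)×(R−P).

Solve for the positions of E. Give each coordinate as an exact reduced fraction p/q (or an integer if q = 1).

E = (-693/82, 169/82)

1. E_x = -693/82  [2·signedArea(EAC) = -444/41 ∩ ED · FB = -18762/41]
2. E_y = 169/82  [2·signedArea(EAC) = -444/41 ∩ ED · FB = -18762/41]
   → E = (-693/82, 169/82)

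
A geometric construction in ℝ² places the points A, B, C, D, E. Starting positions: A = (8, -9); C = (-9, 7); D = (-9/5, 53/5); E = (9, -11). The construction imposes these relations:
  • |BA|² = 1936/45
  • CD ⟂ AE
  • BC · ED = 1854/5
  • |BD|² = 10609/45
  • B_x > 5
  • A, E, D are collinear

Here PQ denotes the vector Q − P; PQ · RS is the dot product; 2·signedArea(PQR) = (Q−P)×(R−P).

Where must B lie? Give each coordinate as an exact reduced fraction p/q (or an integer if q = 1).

1. B_x = 76/15  [line 54/5·x + -108/5·y + -612/5 = 0 ∩ |BA|² = 1936/45]
2. B_y = -47/15  [line 54/5·x + -108/5·y + -612/5 = 0 ∩ |BA|² = 1936/45]
   → B = (76/15, -47/15)

B = (76/15, -47/15)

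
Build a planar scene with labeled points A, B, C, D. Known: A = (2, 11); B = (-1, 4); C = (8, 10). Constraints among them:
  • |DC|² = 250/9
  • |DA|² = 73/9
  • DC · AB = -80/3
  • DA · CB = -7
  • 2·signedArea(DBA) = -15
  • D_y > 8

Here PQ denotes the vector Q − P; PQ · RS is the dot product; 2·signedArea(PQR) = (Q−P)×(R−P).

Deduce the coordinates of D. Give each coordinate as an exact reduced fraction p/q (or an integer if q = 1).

1. D_x = 3  [DC · AB = -80/3 ∩ DA · CB = -7]
2. D_y = 25/3  [DC · AB = -80/3 ∩ DA · CB = -7]
   → D = (3, 25/3)

D = (3, 25/3)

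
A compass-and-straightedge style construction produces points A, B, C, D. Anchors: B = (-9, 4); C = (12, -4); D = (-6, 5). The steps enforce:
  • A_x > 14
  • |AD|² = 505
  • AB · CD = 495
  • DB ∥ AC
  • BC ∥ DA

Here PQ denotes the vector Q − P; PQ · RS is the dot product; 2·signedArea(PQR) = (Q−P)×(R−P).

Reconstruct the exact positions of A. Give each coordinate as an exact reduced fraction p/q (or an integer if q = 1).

1. A_x = 15  [DB ∥ AC ∩ BC ∥ DA]
2. A_y = -3  [DB ∥ AC ∩ BC ∥ DA]
   → A = (15, -3)

A = (15, -3)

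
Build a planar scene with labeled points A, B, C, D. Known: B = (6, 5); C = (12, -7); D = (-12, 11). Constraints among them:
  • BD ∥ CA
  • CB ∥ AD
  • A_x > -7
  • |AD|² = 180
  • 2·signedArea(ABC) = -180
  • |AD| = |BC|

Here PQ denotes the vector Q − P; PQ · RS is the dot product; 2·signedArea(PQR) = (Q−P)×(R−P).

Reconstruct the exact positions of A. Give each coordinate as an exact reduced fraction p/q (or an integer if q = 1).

A = (-6, -1)

1. A_x = -6  [CB ∥ AD ∩ BD ∥ CA]
2. A_y = -1  [CB ∥ AD ∩ BD ∥ CA]
   → A = (-6, -1)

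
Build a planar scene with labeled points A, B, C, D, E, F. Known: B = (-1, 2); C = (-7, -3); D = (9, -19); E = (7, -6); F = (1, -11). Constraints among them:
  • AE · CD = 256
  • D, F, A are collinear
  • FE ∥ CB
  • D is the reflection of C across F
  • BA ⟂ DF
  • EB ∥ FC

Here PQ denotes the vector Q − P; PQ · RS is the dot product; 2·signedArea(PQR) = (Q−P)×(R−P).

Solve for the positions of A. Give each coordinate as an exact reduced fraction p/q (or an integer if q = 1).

A = (-13/2, -7/2)

1. A_x = -13/2  [D, F, A are collinear ∩ BA ⟂ DF]
2. A_y = -7/2  [D, F, A are collinear ∩ BA ⟂ DF]
   → A = (-13/2, -7/2)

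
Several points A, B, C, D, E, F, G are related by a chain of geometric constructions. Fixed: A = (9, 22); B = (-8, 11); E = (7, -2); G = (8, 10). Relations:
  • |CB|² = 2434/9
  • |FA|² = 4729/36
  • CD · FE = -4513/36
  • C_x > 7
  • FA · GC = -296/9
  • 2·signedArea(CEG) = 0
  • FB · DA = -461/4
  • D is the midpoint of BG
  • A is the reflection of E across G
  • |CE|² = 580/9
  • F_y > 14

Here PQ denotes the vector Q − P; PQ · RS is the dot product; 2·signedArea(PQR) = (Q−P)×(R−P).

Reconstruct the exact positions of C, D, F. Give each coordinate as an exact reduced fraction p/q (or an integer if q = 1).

C = (23/3, 6)
D = (0, 21/2)
F = (1/3, 29/2)

1. C_x = 23/3  [line -12·x + 1·y + 86 = 0 ∩ |CE|² = 580/9]
2. C_y = 6  [line -12·x + 1·y + 86 = 0 ∩ |CE|² = 580/9]
   → C = (23/3, 6)
3. D_x = 0  [D is the midpoint of BG]
4. D_y = 21/2  [D is the midpoint of BG]
   → D = (0, 21/2)
5. F_x = 1/3  [FA · GC = -296/9 ∩ CD · FE = -4513/36]
6. F_y = 29/2  [FA · GC = -296/9 ∩ CD · FE = -4513/36]
   → F = (1/3, 29/2)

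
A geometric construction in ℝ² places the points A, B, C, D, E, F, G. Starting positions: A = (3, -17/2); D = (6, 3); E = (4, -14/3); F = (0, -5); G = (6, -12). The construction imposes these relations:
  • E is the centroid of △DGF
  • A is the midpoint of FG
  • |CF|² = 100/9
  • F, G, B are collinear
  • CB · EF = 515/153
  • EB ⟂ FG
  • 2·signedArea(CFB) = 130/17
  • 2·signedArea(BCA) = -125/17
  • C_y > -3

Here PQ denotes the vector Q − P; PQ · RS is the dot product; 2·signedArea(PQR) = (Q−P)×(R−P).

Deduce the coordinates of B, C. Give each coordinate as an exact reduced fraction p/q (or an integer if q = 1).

B = (26/17, -346/51)
C = (2, -7/3)

1. B_x = 26/17  [F, G, B are collinear ∩ EB ⟂ FG]
2. B_y = -346/51  [F, G, B are collinear ∩ EB ⟂ FG]
   → B = (26/17, -346/51)
3. C_x = 2  [2·signedArea(CFB) = 130/17 ∩ CB · EF = 515/153]
4. C_y = -7/3  [2·signedArea(CFB) = 130/17 ∩ CB · EF = 515/153]
   → C = (2, -7/3)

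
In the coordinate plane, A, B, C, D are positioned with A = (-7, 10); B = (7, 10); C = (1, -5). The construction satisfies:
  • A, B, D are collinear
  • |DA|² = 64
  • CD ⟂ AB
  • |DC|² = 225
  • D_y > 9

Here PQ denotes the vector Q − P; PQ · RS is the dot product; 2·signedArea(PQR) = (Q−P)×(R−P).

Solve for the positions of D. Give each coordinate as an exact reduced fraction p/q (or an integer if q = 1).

D = (1, 10)

1. D_x = 1  [A, B, D are collinear ∩ CD ⟂ AB]
2. D_y = 10  [A, B, D are collinear ∩ CD ⟂ AB]
   → D = (1, 10)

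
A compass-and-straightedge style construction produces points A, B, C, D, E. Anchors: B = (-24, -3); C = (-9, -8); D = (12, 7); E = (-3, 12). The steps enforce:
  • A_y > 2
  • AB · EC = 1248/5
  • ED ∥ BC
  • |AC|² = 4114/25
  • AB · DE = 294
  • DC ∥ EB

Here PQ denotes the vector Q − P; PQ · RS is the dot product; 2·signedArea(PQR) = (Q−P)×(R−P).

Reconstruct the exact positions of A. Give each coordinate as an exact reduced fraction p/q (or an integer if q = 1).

1. A_x = -12/5  [AB · EC = 1248/5 ∩ AB · DE = 294]
2. A_y = 3  [AB · EC = 1248/5 ∩ AB · DE = 294]
   → A = (-12/5, 3)

A = (-12/5, 3)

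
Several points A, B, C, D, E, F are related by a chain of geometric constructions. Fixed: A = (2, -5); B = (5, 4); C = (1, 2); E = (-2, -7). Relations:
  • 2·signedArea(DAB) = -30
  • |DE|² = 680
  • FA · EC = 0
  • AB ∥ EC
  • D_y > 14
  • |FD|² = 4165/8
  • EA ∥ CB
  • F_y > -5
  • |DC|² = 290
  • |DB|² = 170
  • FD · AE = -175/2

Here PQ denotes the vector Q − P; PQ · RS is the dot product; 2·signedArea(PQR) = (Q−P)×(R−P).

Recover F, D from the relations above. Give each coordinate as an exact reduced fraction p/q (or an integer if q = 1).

D = (12, 15)
F = (-1/4, -17/4)

1. D_x = 12  [line -9·x + 3·y + 63 = 0 ∩ |DB|² = 170]
2. D_y = 15  [line -9·x + 3·y + 63 = 0 ∩ |DB|² = 170]
   → D = (12, 15)
3. F_x = -1/4  [FA · EC = 0 ∩ FD · AE = -175/2]
4. F_y = -17/4  [FA · EC = 0 ∩ FD · AE = -175/2]
   → F = (-1/4, -17/4)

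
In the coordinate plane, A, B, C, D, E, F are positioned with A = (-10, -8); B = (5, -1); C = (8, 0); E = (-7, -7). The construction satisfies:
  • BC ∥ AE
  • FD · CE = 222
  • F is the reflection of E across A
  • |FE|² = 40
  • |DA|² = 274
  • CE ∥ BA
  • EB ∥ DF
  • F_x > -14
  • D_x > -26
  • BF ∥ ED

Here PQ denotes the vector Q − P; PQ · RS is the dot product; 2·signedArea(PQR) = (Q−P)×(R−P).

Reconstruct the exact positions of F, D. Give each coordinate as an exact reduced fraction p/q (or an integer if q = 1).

1. F_x = -13  [F is the reflection of E across A]
2. F_y = -9  [F is the reflection of E across A]
   → F = (-13, -9)
3. D_x = -25  [EB ∥ DF ∩ BF ∥ ED]
4. D_y = -15  [EB ∥ DF ∩ BF ∥ ED]
   → D = (-25, -15)

D = (-25, -15)
F = (-13, -9)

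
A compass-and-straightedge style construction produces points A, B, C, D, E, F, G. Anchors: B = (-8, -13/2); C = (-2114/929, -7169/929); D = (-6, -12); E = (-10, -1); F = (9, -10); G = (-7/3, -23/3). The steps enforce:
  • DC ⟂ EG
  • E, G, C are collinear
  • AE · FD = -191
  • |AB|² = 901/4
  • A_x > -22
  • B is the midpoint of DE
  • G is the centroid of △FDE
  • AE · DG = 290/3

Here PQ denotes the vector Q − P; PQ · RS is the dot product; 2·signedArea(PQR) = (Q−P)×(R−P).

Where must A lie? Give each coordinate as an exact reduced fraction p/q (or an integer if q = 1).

A = (-21, -14)

1. A_x = -21  [AE · FD = -191 ∩ AE · DG = 290/3]
2. A_y = -14  [AE · FD = -191 ∩ AE · DG = 290/3]
   → A = (-21, -14)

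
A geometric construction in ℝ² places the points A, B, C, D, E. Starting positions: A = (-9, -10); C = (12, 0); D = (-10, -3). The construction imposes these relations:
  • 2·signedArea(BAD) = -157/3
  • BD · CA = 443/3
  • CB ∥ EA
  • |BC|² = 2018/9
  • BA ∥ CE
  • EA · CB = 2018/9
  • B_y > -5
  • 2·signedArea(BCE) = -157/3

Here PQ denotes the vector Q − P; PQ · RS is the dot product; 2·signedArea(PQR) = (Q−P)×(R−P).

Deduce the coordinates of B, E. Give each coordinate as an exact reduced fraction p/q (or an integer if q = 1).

B = (-7/3, -13/3)
E = (16/3, -17/3)

1. B_x = -7/3  [2·signedArea(BAD) = -157/3 ∩ BD · CA = 443/3]
2. B_y = -13/3  [2·signedArea(BAD) = -157/3 ∩ BD · CA = 443/3]
   → B = (-7/3, -13/3)
3. E_x = 16/3  [2·signedArea(BCE) = -157/3 ∩ BA ∥ CE]
4. E_y = -17/3  [2·signedArea(BCE) = -157/3 ∩ BA ∥ CE]
   → E = (16/3, -17/3)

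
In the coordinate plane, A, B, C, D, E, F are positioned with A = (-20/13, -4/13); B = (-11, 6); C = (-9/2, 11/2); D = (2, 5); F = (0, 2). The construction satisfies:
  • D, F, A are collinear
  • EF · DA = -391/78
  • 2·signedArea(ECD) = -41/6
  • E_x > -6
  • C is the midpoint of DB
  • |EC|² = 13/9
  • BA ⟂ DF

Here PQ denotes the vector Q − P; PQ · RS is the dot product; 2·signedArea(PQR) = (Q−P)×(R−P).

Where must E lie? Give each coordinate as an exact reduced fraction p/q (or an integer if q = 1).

E = (-31/6, 9/2)

1. E_x = -31/6  [2·signedArea(ECD) = -41/6 ∩ EF · DA = -391/78]
2. E_y = 9/2  [2·signedArea(ECD) = -41/6 ∩ EF · DA = -391/78]
   → E = (-31/6, 9/2)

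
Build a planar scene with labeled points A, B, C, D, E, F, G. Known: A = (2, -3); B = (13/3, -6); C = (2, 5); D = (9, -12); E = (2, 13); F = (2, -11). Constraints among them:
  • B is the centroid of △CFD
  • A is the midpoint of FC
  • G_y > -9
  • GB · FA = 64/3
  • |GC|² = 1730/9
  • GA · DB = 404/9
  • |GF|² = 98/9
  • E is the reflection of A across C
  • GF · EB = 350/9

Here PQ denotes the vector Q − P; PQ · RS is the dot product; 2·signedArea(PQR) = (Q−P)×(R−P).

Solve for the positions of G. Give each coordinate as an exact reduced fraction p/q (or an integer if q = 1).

1. G_x = 13/3  [GA · DB = 404/9 ∩ GB · FA = 64/3]
2. G_y = -26/3  [GA · DB = 404/9 ∩ GB · FA = 64/3]
   → G = (13/3, -26/3)

G = (13/3, -26/3)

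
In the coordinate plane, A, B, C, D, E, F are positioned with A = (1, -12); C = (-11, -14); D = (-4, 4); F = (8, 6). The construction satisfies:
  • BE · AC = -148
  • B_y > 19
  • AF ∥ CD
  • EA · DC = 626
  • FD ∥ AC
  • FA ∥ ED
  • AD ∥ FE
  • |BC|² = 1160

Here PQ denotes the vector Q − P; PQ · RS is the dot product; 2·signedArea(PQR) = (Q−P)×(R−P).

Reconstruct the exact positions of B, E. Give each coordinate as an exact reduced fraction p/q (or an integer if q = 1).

B = (-9, 20)
E = (3, 22)

1. E_x = 3  [FA ∥ ED ∩ AD ∥ FE]
2. E_y = 22  [FA ∥ ED ∩ AD ∥ FE]
   → E = (3, 22)
3. B_x = -9  [line 12·x + 2·y + 68 = 0 ∩ |BC|² = 1160]
4. B_y = 20  [line 12·x + 2·y + 68 = 0 ∩ |BC|² = 1160]
   → B = (-9, 20)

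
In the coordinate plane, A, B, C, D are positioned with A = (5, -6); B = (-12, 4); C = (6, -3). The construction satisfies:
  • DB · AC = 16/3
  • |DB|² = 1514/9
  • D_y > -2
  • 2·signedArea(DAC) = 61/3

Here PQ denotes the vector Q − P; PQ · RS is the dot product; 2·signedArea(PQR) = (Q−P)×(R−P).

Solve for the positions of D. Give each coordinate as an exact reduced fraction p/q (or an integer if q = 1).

1. D_x = -1/3  [DB · AC = 16/3 ∩ 2·signedArea(DAC) = 61/3]
2. D_y = -5/3  [DB · AC = 16/3 ∩ 2·signedArea(DAC) = 61/3]
   → D = (-1/3, -5/3)

D = (-1/3, -5/3)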